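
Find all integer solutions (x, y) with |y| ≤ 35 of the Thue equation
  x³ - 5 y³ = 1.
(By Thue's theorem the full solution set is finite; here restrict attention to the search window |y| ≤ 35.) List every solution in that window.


The equation is x³ - 5y³ = 1. For fixed y, x³ = 5·y³ + 1, so a solution requires the RHS to be a perfect cube.
Strategy: iterate y from -35 to 35, compute RHS = 5·y³ + 1, and check whether it is a (positive or negative) perfect cube.
Check small values of y:
  y = 0: RHS = 1 = (1)³ ⇒ x = 1 works.
  y = 1: RHS = 6 is not a perfect cube.
  y = -1: RHS = -4 is not a perfect cube.
  y = 2: RHS = 41 is not a perfect cube.
  y = -2: RHS = -39 is not a perfect cube.
  y = 3: RHS = 136 is not a perfect cube.
  y = -3: RHS = -134 is not a perfect cube.
Continuing the search up to |y| = 35 finds no further solutions beyond those listed.
Collected solutions: (1, 0).

Solutions (with |y| ≤ 35): (1, 0).


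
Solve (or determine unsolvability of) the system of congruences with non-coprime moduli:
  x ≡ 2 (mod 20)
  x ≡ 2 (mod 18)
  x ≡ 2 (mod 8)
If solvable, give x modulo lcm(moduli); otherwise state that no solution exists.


Moduli 20, 18, 8 are not pairwise coprime, so CRT works modulo lcm(m_i) when all pairwise compatibility conditions hold.
Pairwise compatibility: gcd(m_i, m_j) must divide a_i - a_j for every pair.
Merge one congruence at a time:
  Start: x ≡ 2 (mod 20).
  Combine with x ≡ 2 (mod 18): gcd(20, 18) = 2; 2 - 2 = 0, which IS divisible by 2, so compatible.
    Write x = 2 + 20·t and substitute into x ≡ 2 (mod 18): 20·t ≡ 2 − 2 = 0 (mod 18).
    Divide the congruence (and modulus) by g = 2: 10·t ≡ 0 (mod 9).
    Reduce coefficients mod 9: 1·t ≡ 0 (mod 9).
    So t ≡ 0 (mod 9).
    Then x = 2 + 20·0 = 2, valid modulo lcm(20, 18) = 180: x ≡ 2 (mod 180).
  Combine with x ≡ 2 (mod 8): gcd(180, 8) = 4; 2 - 2 = 0, which IS divisible by 4, so compatible.
    Write x = 2 + 180·t and substitute into x ≡ 2 (mod 8): 180·t ≡ 2 − 2 = 0 (mod 8).
    Divide the congruence (and modulus) by g = 4: 45·t ≡ 0 (mod 2).
    Reduce coefficients mod 2: 1·t ≡ 0 (mod 2).
    So t ≡ 0 (mod 2).
    Then x = 2 + 180·0 = 2, valid modulo lcm(180, 8) = 360: x ≡ 2 (mod 360).
Verify: 2 mod 20 = 2, 2 mod 18 = 2, 2 mod 8 = 2.

x ≡ 2 (mod 360).


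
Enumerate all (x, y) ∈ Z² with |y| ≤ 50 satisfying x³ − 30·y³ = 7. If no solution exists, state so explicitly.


The equation is x³ - 30y³ = 7. For fixed y, x³ = 30·y³ + 7, so a solution requires the RHS to be a perfect cube.
Strategy: iterate y from -50 to 50, compute RHS = 30·y³ + 7, and check whether it is a (positive or negative) perfect cube.
Check small values of y:
  y = 0: RHS = 7 is not a perfect cube.
  y = 1: RHS = 37 is not a perfect cube.
  y = -1: RHS = -23 is not a perfect cube.
  y = 2: RHS = 247 is not a perfect cube.
  y = -2: RHS = -233 is not a perfect cube.
  y = 3: RHS = 817 is not a perfect cube.
  y = -3: RHS = -803 is not a perfect cube.
Continuing the search up to |y| = 50 finds no solutions either.
No (x, y) in the scanned range satisfies the equation.

No integer solutions with |y| ≤ 50.


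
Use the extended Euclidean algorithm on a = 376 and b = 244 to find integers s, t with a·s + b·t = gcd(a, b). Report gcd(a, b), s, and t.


Euclidean algorithm on (376, 244) — divide until remainder is 0:
  376 = 1 · 244 + 132
  244 = 1 · 132 + 112
  132 = 1 · 112 + 20
  112 = 5 · 20 + 12
  20 = 1 · 12 + 8
  12 = 1 · 8 + 4
  8 = 2 · 4 + 0
gcd(376, 244) = 4.
Track Bezout coefficients alongside the remainders: start with r₀ = 376 = a·1 + b·0 (s = 1, t = 0) and r₁ = 244 = a·0 + b·1 (s = 0, t = 1); each new remainder r_{k+1} = r_{k-1} − q_k·r_k inherits s_{k+1} = s_{k-1} − q_k·s_k, t_{k+1} = t_{k-1} − q_k·t_k, so r_k = a·s_k + b·t_k at every step:
  q = 1: r = 132, s = 1 − 1·0 = 1, t = 0 − 1·1 = -1  (check: 376·1 + 244·(-1) = 132)
  q = 1: r = 112, s = 0 − 1·1 = -1, t = 1 − 1·(-1) = 2  (check: 376·(-1) + 244·2 = 112)
  q = 1: r = 20, s = 1 − 1·(-1) = 2, t = -1 − 1·2 = -3  (check: 376·2 + 244·(-3) = 20)
  q = 5: r = 12, s = -1 − 5·2 = -11, t = 2 − 5·(-3) = 17  (check: 376·(-11) + 244·17 = 12)
  q = 1: r = 8, s = 2 − 1·(-11) = 13, t = -3 − 1·17 = -20  (check: 376·13 + 244·(-20) = 8)
  q = 1: r = 4, s = -11 − 1·13 = -24, t = 17 − 1·(-20) = 37  (check: 376·(-24) + 244·37 = 4)
The row with r = 4 (the gcd) gives the Bezout coefficients s = -24, t = 37.
Result: 376 · (-24) + 244 · (37) = 4.

gcd(376, 244) = 4; s = -24, t = 37 (check: 376·(-24) + 244·37 = 4).


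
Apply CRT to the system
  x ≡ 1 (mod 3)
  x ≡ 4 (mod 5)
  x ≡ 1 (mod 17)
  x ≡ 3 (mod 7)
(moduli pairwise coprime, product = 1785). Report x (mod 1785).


Product of moduli M = 3 · 5 · 17 · 7 = 1785.
Merge one congruence at a time:
  Start: x ≡ 1 (mod 3).
  Combine with x ≡ 4 (mod 5); new modulus lcm = 15.
    Write x = 1 + 3·t and substitute into x ≡ 4 (mod 5): 3·t ≡ 4 − 1 = 3 (mod 5).
    The inverse of 3 mod 5 is 2 (since 3·2 = 6 = 1·5 + 1), so t ≡ 2·3 = 6 ≡ 1 (mod 5).
    Then x = 1 + 3·1 = 4, valid modulo lcm(3, 5) = 15: x ≡ 4 (mod 15).
  Combine with x ≡ 1 (mod 17); new modulus lcm = 255.
    Write x = 4 + 15·t and substitute into x ≡ 1 (mod 17): 15·t ≡ 1 − 4 = -3 (mod 17).
    Reduce coefficients mod 17: 15·t ≡ 14 (mod 17).
    The inverse of 15 mod 17 is 8 (since 15·8 = 120 = 7·17 + 1), so t ≡ 8·14 = 112 ≡ 10 (mod 17).
    Then x = 4 + 15·10 = 154, valid modulo lcm(15, 17) = 255: x ≡ 154 (mod 255).
  Combine with x ≡ 3 (mod 7); new modulus lcm = 1785.
    Write x = 154 + 255·t and substitute into x ≡ 3 (mod 7): 255·t ≡ 3 − 154 = -151 (mod 7).
    Reduce coefficients mod 7: 3·t ≡ 3 (mod 7).
    The inverse of 3 mod 7 is 5 (since 3·5 = 15 = 2·7 + 1), so t ≡ 5·3 = 15 ≡ 1 (mod 7).
    Then x = 154 + 255·1 = 409, valid modulo lcm(255, 7) = 1785: x ≡ 409 (mod 1785).
Verify against each original: 409 mod 3 = 1, 409 mod 5 = 4, 409 mod 17 = 1, 409 mod 7 = 3.

x ≡ 409 (mod 1785).


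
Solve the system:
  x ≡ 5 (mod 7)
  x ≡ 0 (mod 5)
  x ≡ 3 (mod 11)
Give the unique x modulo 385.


Moduli 7, 5, 11 are pairwise coprime; by CRT there is a unique solution modulo M = 7 · 5 · 11 = 385.
Solve pairwise, accumulating the modulus:
  Start with x ≡ 5 (mod 7).
  Combine with x ≡ 0 (mod 5): since gcd(7, 5) = 1, we get a unique residue mod 35.
    Write x = 5 + 7·t and substitute into x ≡ 0 (mod 5): 7·t ≡ 0 − 5 = -5 (mod 5).
    Reduce coefficients mod 5: 2·t ≡ 0 (mod 5).
    The inverse of 2 mod 5 is 3 (since 2·3 = 6 = 1·5 + 1), so t ≡ 3·0 = 0 ≡ 0 (mod 5).
    Then x = 5 + 7·0 = 5, valid modulo lcm(7, 5) = 35: x ≡ 5 (mod 35).
  Combine with x ≡ 3 (mod 11): since gcd(35, 11) = 1, we get a unique residue mod 385.
    Write x = 5 + 35·t and substitute into x ≡ 3 (mod 11): 35·t ≡ 3 − 5 = -2 (mod 11).
    Reduce coefficients mod 11: 2·t ≡ 9 (mod 11).
    The inverse of 2 mod 11 is 6 (since 2·6 = 12 = 1·11 + 1), so t ≡ 6·9 = 54 ≡ 10 (mod 11).
    Then x = 5 + 35·10 = 355, valid modulo lcm(35, 11) = 385: x ≡ 355 (mod 385).
Verify: 355 mod 7 = 5 ✓, 355 mod 5 = 0 ✓, 355 mod 11 = 3 ✓.

x ≡ 355 (mod 385).


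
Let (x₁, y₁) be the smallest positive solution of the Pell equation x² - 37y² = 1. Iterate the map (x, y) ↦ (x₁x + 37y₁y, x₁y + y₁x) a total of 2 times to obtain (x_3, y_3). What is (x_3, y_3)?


Step 1: Find the fundamental solution (x₁, y₁) of x² - 37y² = 1.
  Expand √37 as a continued fraction. a₀ = ⌊√37⌋ = 6; iterate m_{k+1} = d_k·a_k − m_k, d_{k+1} = (37 − m_{k+1}²)/d_k, a_{k+1} = ⌊(a₀ + m_{k+1})/d_{k+1}⌋ (starting m₀ = 0, d₀ = 1), with convergents p_k = a_k·p_{k-1} + p_{k-2}, q_k = a_k·q_{k-1} + q_{k-2} (p₋₁ = 1, q₋₁ = 0):
  k = 0: a₀ = 6; p₀/q₀ = 6/1; p₀² − 37·q₀² = 36 − 37 = -1.
  k = 1: m = 6, d = 1, a = ⌊(6 + 6)/1⌋ = 12; p/q = (12·6 + 1)/(12·1 + 0) = 73/12; p² − 37·q² = 5329 − 5328 = 1.
  The first convergent with p² − 37·q² = 1 gives the fundamental solution (x₁, y₁) = (73, 12).
Step 2: Apply the recurrence (x_{n+1}, y_{n+1}) = (x₁x_n + 37y₁y_n, x₁y_n + y₁x_n) repeatedly.
  From (x_1, y_1) = (73, 12): x_2 = 73·73 + 37·12·12 = 10657; y_2 = 73·12 + 12·73 = 1752.
  From (x_2, y_2) = (10657, 1752): x_3 = 73·10657 + 37·12·1752 = 1555849; y_3 = 73·1752 + 12·10657 = 255780.
Step 3: Verify x_3² - 37·y_3² = 2420666110801 - 2420666110800 = 1 (should be 1). ✓

(x_1, y_1) = (73, 12); (x_3, y_3) = (1555849, 255780).


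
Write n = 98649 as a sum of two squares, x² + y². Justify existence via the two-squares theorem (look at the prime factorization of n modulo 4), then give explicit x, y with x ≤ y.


Step 1: Factor n = 98649 = 3^2 · 97 · 113.
Step 2: Check the mod-4 condition on each prime factor: 3 ≡ 3 (mod 4), exponent 2 (must be even); 97 ≡ 1 (mod 4), exponent 1; 113 ≡ 1 (mod 4), exponent 1.
All primes ≡ 3 (mod 4) appear to even exponent (or don't appear), so by the two-squares theorem n IS expressible as a sum of two squares.
Step 3: Build a representation. Group n = k² · m with k = 3 and m = 97 · 113 = 10961 (a product of primes ≡ 1 (mod 4)); a representation of m scales to one of n via (k·x)² + (k·y)² = k²(x² + y²). Each prime p ≡ 1 (mod 4) is itself a sum of two squares; find a² by testing p − a² for a perfect square:
  97: 97 − 1² = 96, 97 − 2² = 93, 97 − 3² = 88, 97 − 4² = 81 = 9² ⇒ 97 = 4² + 9².
  113: 113 − 1² = 112, 113 − 2² = 109, 113 − 3² = 104, 113 − 4² = 97, 113 − 5² = 88, 113 − 6² = 77, 113 − 7² = 64 = 8² ⇒ 113 = 7² + 8².
  Combine using the Brahmagupta–Fibonacci identity (a² + b²)(c² + d²) = (ac − bd)² + (ad + bc)² = (ac + bd)² + (ad − bc)²:
  97 · 113 = 10961: from (4² + 9²)(7² + 8²), take (4·7 − 9·8, 4·8 + 9·7) = (28 − 72, 32 + 63) = (-44, 95); dropping signs (only squares matter) gives (44, 95); check 44² + 95² = 1936 + 9025 = 10961 ✓.
  Scale by k = 3: (3·44, 3·95) = (132, 285).
Step 4: Order so x ≤ y and verify: 132² + 285² = 17424 + 81225 = 98649 = n. ✓

n = 98649 = 132² + 285² (one valid representation with x ≤ y).


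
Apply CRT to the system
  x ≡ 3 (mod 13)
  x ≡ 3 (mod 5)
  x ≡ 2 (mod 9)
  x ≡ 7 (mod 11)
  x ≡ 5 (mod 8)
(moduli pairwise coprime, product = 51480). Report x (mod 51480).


Product of moduli M = 13 · 5 · 9 · 11 · 8 = 51480.
Merge one congruence at a time:
  Start: x ≡ 3 (mod 13).
  Combine with x ≡ 3 (mod 5); new modulus lcm = 65.
    Write x = 3 + 13·t and substitute into x ≡ 3 (mod 5): 13·t ≡ 3 − 3 = 0 (mod 5).
    Reduce coefficients mod 5: 3·t ≡ 0 (mod 5).
    The inverse of 3 mod 5 is 2 (since 3·2 = 6 = 1·5 + 1), so t ≡ 2·0 = 0 ≡ 0 (mod 5).
    Then x = 3 + 13·0 = 3, valid modulo lcm(13, 5) = 65: x ≡ 3 (mod 65).
  Combine with x ≡ 2 (mod 9); new modulus lcm = 585.
    Write x = 3 + 65·t and substitute into x ≡ 2 (mod 9): 65·t ≡ 2 − 3 = -1 (mod 9).
    Reduce coefficients mod 9: 2·t ≡ 8 (mod 9).
    The inverse of 2 mod 9 is 5 (since 2·5 = 10 = 1·9 + 1), so t ≡ 5·8 = 40 ≡ 4 (mod 9).
    Then x = 3 + 65·4 = 263, valid modulo lcm(65, 9) = 585: x ≡ 263 (mod 585).
  Combine with x ≡ 7 (mod 11); new modulus lcm = 6435.
    Write x = 263 + 585·t and substitute into x ≡ 7 (mod 11): 585·t ≡ 7 − 263 = -256 (mod 11).
    Reduce coefficients mod 11: 2·t ≡ 8 (mod 11).
    The inverse of 2 mod 11 is 6 (since 2·6 = 12 = 1·11 + 1), so t ≡ 6·8 = 48 ≡ 4 (mod 11).
    Then x = 263 + 585·4 = 2603, valid modulo lcm(585, 11) = 6435: x ≡ 2603 (mod 6435).
  Combine with x ≡ 5 (mod 8); new modulus lcm = 51480.
    Write x = 2603 + 6435·t and substitute into x ≡ 5 (mod 8): 6435·t ≡ 5 − 2603 = -2598 (mod 8).
    Reduce coefficients mod 8: 3·t ≡ 2 (mod 8).
    The inverse of 3 mod 8 is 3 (since 3·3 = 9 = 1·8 + 1), so t ≡ 3·2 = 6 ≡ 6 (mod 8).
    Then x = 2603 + 6435·6 = 41213, valid modulo lcm(6435, 8) = 51480: x ≡ 41213 (mod 51480).
Verify against each original: 41213 mod 13 = 3, 41213 mod 5 = 3, 41213 mod 9 = 2, 41213 mod 11 = 7, 41213 mod 8 = 5.

x ≡ 41213 (mod 51480).


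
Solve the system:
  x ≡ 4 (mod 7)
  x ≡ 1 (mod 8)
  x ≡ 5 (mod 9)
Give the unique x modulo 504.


Moduli 7, 8, 9 are pairwise coprime; by CRT there is a unique solution modulo M = 7 · 8 · 9 = 504.
Solve pairwise, accumulating the modulus:
  Start with x ≡ 4 (mod 7).
  Combine with x ≡ 1 (mod 8): since gcd(7, 8) = 1, we get a unique residue mod 56.
    Write x = 4 + 7·t and substitute into x ≡ 1 (mod 8): 7·t ≡ 1 − 4 = -3 (mod 8).
    Reduce coefficients mod 8: 7·t ≡ 5 (mod 8).
    The inverse of 7 mod 8 is 7 (since 7·7 = 49 = 6·8 + 1), so t ≡ 7·5 = 35 ≡ 3 (mod 8).
    Then x = 4 + 7·3 = 25, valid modulo lcm(7, 8) = 56: x ≡ 25 (mod 56).
  Combine with x ≡ 5 (mod 9): since gcd(56, 9) = 1, we get a unique residue mod 504.
    Write x = 25 + 56·t and substitute into x ≡ 5 (mod 9): 56·t ≡ 5 − 25 = -20 (mod 9).
    Reduce coefficients mod 9: 2·t ≡ 7 (mod 9).
    The inverse of 2 mod 9 is 5 (since 2·5 = 10 = 1·9 + 1), so t ≡ 5·7 = 35 ≡ 8 (mod 9).
    Then x = 25 + 56·8 = 473, valid modulo lcm(56, 9) = 504: x ≡ 473 (mod 504).
Verify: 473 mod 7 = 4 ✓, 473 mod 8 = 1 ✓, 473 mod 9 = 5 ✓.

x ≡ 473 (mod 504).


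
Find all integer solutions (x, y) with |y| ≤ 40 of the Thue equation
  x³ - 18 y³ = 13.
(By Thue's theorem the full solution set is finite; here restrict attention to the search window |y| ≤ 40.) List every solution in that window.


The equation is x³ - 18y³ = 13. For fixed y, x³ = 18·y³ + 13, so a solution requires the RHS to be a perfect cube.
Strategy: iterate y from -40 to 40, compute RHS = 18·y³ + 13, and check whether it is a (positive or negative) perfect cube.
Check small values of y:
  y = 0: RHS = 13 is not a perfect cube.
  y = 1: RHS = 31 is not a perfect cube.
  y = -1: RHS = -5 is not a perfect cube.
  y = 2: RHS = 157 is not a perfect cube.
  y = -2: RHS = -131 is not a perfect cube.
  y = 3: RHS = 499 is not a perfect cube.
  y = -3: RHS = -473 is not a perfect cube.
Continuing the search up to |y| = 40 finds no solutions either.
No (x, y) in the scanned range satisfies the equation.

No integer solutions with |y| ≤ 40.


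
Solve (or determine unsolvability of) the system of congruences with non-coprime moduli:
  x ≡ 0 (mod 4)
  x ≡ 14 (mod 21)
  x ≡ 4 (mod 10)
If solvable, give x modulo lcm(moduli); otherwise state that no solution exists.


Moduli 4, 21, 10 are not pairwise coprime, so CRT works modulo lcm(m_i) when all pairwise compatibility conditions hold.
Pairwise compatibility: gcd(m_i, m_j) must divide a_i - a_j for every pair.
Merge one congruence at a time:
  Start: x ≡ 0 (mod 4).
  Combine with x ≡ 14 (mod 21): gcd(4, 21) = 1; 14 - 0 = 14, which IS divisible by 1, so compatible.
    Write x = 0 + 4·t and substitute into x ≡ 14 (mod 21): 4·t ≡ 14 − 0 = 14 (mod 21).
    The inverse of 4 mod 21 is 16 (since 4·16 = 64 = 3·21 + 1), so t ≡ 16·14 = 224 ≡ 14 (mod 21).
    Then x = 0 + 4·14 = 56, valid modulo lcm(4, 21) = 84: x ≡ 56 (mod 84).
  Combine with x ≡ 4 (mod 10): gcd(84, 10) = 2; 4 - 56 = -52, which IS divisible by 2, so compatible.
    Write x = 56 + 84·t and substitute into x ≡ 4 (mod 10): 84·t ≡ 4 − 56 = -52 (mod 10).
    Divide the congruence (and modulus) by g = 2: 42·t ≡ -26 (mod 5).
    Reduce coefficients mod 5: 2·t ≡ 4 (mod 5).
    The inverse of 2 mod 5 is 3 (since 2·3 = 6 = 1·5 + 1), so t ≡ 3·4 = 12 ≡ 2 (mod 5).
    Then x = 56 + 84·2 = 224, valid modulo lcm(84, 10) = 420: x ≡ 224 (mod 420).
Verify: 224 mod 4 = 0, 224 mod 21 = 14, 224 mod 10 = 4.

x ≡ 224 (mod 420).


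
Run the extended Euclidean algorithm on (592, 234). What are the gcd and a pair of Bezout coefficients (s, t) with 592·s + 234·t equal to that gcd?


Euclidean algorithm on (592, 234) — divide until remainder is 0:
  592 = 2 · 234 + 124
  234 = 1 · 124 + 110
  124 = 1 · 110 + 14
  110 = 7 · 14 + 12
  14 = 1 · 12 + 2
  12 = 6 · 2 + 0
gcd(592, 234) = 2.
Track Bezout coefficients alongside the remainders: start with r₀ = 592 = a·1 + b·0 (s = 1, t = 0) and r₁ = 234 = a·0 + b·1 (s = 0, t = 1); each new remainder r_{k+1} = r_{k-1} − q_k·r_k inherits s_{k+1} = s_{k-1} − q_k·s_k, t_{k+1} = t_{k-1} − q_k·t_k, so r_k = a·s_k + b·t_k at every step:
  q = 2: r = 124, s = 1 − 2·0 = 1, t = 0 − 2·1 = -2  (check: 592·1 + 234·(-2) = 124)
  q = 1: r = 110, s = 0 − 1·1 = -1, t = 1 − 1·(-2) = 3  (check: 592·(-1) + 234·3 = 110)
  q = 1: r = 14, s = 1 − 1·(-1) = 2, t = -2 − 1·3 = -5  (check: 592·2 + 234·(-5) = 14)
  q = 7: r = 12, s = -1 − 7·2 = -15, t = 3 − 7·(-5) = 38  (check: 592·(-15) + 234·38 = 12)
  q = 1: r = 2, s = 2 − 1·(-15) = 17, t = -5 − 1·38 = -43  (check: 592·17 + 234·(-43) = 2)
The row with r = 2 (the gcd) gives the Bezout coefficients s = 17, t = -43.
Result: 592 · (17) + 234 · (-43) = 2.

gcd(592, 234) = 2; s = 17, t = -43 (check: 592·17 + 234·(-43) = 2).


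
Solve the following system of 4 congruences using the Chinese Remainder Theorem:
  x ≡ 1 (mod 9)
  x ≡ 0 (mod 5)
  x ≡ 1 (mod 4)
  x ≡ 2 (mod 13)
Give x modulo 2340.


Product of moduli M = 9 · 5 · 4 · 13 = 2340.
Merge one congruence at a time:
  Start: x ≡ 1 (mod 9).
  Combine with x ≡ 0 (mod 5); new modulus lcm = 45.
    Write x = 1 + 9·t and substitute into x ≡ 0 (mod 5): 9·t ≡ 0 − 1 = -1 (mod 5).
    Reduce coefficients mod 5: 4·t ≡ 4 (mod 5).
    The inverse of 4 mod 5 is 4 (since 4·4 = 16 = 3·5 + 1), so t ≡ 4·4 = 16 ≡ 1 (mod 5).
    Then x = 1 + 9·1 = 10, valid modulo lcm(9, 5) = 45: x ≡ 10 (mod 45).
  Combine with x ≡ 1 (mod 4); new modulus lcm = 180.
    Write x = 10 + 45·t and substitute into x ≡ 1 (mod 4): 45·t ≡ 1 − 10 = -9 (mod 4).
    Reduce coefficients mod 4: 1·t ≡ 3 (mod 4).
    So t ≡ 3 (mod 4).
    Then x = 10 + 45·3 = 145, valid modulo lcm(45, 4) = 180: x ≡ 145 (mod 180).
  Combine with x ≡ 2 (mod 13); new modulus lcm = 2340.
    Write x = 145 + 180·t and substitute into x ≡ 2 (mod 13): 180·t ≡ 2 − 145 = -143 (mod 13).
    Reduce coefficients mod 13: 11·t ≡ 0 (mod 13).
    The inverse of 11 mod 13 is 6 (since 11·6 = 66 = 5·13 + 1), so t ≡ 6·0 = 0 ≡ 0 (mod 13).
    Then x = 145 + 180·0 = 145, valid modulo lcm(180, 13) = 2340: x ≡ 145 (mod 2340).
Verify against each original: 145 mod 9 = 1, 145 mod 5 = 0, 145 mod 4 = 1, 145 mod 13 = 2.

x ≡ 145 (mod 2340).


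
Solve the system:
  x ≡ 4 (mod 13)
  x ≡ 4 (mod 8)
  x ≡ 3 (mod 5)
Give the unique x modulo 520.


Moduli 13, 8, 5 are pairwise coprime; by CRT there is a unique solution modulo M = 13 · 8 · 5 = 520.
Solve pairwise, accumulating the modulus:
  Start with x ≡ 4 (mod 13).
  Combine with x ≡ 4 (mod 8): since gcd(13, 8) = 1, we get a unique residue mod 104.
    Write x = 4 + 13·t and substitute into x ≡ 4 (mod 8): 13·t ≡ 4 − 4 = 0 (mod 8).
    Reduce coefficients mod 8: 5·t ≡ 0 (mod 8).
    The inverse of 5 mod 8 is 5 (since 5·5 = 25 = 3·8 + 1), so t ≡ 5·0 = 0 ≡ 0 (mod 8).
    Then x = 4 + 13·0 = 4, valid modulo lcm(13, 8) = 104: x ≡ 4 (mod 104).
  Combine with x ≡ 3 (mod 5): since gcd(104, 5) = 1, we get a unique residue mod 520.
    Write x = 4 + 104·t and substitute into x ≡ 3 (mod 5): 104·t ≡ 3 − 4 = -1 (mod 5).
    Reduce coefficients mod 5: 4·t ≡ 4 (mod 5).
    The inverse of 4 mod 5 is 4 (since 4·4 = 16 = 3·5 + 1), so t ≡ 4·4 = 16 ≡ 1 (mod 5).
    Then x = 4 + 104·1 = 108, valid modulo lcm(104, 5) = 520: x ≡ 108 (mod 520).
Verify: 108 mod 13 = 4 ✓, 108 mod 8 = 4 ✓, 108 mod 5 = 3 ✓.

x ≡ 108 (mod 520).


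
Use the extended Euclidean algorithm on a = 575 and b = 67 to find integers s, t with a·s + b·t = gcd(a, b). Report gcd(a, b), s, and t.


Euclidean algorithm on (575, 67) — divide until remainder is 0:
  575 = 8 · 67 + 39
  67 = 1 · 39 + 28
  39 = 1 · 28 + 11
  28 = 2 · 11 + 6
  11 = 1 · 6 + 5
  6 = 1 · 5 + 1
  5 = 5 · 1 + 0
gcd(575, 67) = 1.
Track Bezout coefficients alongside the remainders: start with r₀ = 575 = a·1 + b·0 (s = 1, t = 0) and r₁ = 67 = a·0 + b·1 (s = 0, t = 1); each new remainder r_{k+1} = r_{k-1} − q_k·r_k inherits s_{k+1} = s_{k-1} − q_k·s_k, t_{k+1} = t_{k-1} − q_k·t_k, so r_k = a·s_k + b·t_k at every step:
  q = 8: r = 39, s = 1 − 8·0 = 1, t = 0 − 8·1 = -8  (check: 575·1 + 67·(-8) = 39)
  q = 1: r = 28, s = 0 − 1·1 = -1, t = 1 − 1·(-8) = 9  (check: 575·(-1) + 67·9 = 28)
  q = 1: r = 11, s = 1 − 1·(-1) = 2, t = -8 − 1·9 = -17  (check: 575·2 + 67·(-17) = 11)
  q = 2: r = 6, s = -1 − 2·2 = -5, t = 9 − 2·(-17) = 43  (check: 575·(-5) + 67·43 = 6)
  q = 1: r = 5, s = 2 − 1·(-5) = 7, t = -17 − 1·43 = -60  (check: 575·7 + 67·(-60) = 5)
  q = 1: r = 1, s = -5 − 1·7 = -12, t = 43 − 1·(-60) = 103  (check: 575·(-12) + 67·103 = 1)
The row with r = 1 (the gcd) gives the Bezout coefficients s = -12, t = 103.
Result: 575 · (-12) + 67 · (103) = 1.

gcd(575, 67) = 1; s = -12, t = 103 (check: 575·(-12) + 67·103 = 1).


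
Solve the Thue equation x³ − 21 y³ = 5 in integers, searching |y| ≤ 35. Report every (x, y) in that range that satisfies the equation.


The equation is x³ - 21y³ = 5. For fixed y, x³ = 21·y³ + 5, so a solution requires the RHS to be a perfect cube.
Strategy: iterate y from -35 to 35, compute RHS = 21·y³ + 5, and check whether it is a (positive or negative) perfect cube.
Check small values of y:
  y = 0: RHS = 5 is not a perfect cube.
  y = 1: RHS = 26 is not a perfect cube.
  y = -1: RHS = -16 is not a perfect cube.
  y = 2: RHS = 173 is not a perfect cube.
  y = -2: RHS = -163 is not a perfect cube.
  y = 3: RHS = 572 is not a perfect cube.
  y = -3: RHS = -562 is not a perfect cube.
Continuing the search up to |y| = 35 finds no solutions either.
No (x, y) in the scanned range satisfies the equation.

No integer solutions with |y| ≤ 35.


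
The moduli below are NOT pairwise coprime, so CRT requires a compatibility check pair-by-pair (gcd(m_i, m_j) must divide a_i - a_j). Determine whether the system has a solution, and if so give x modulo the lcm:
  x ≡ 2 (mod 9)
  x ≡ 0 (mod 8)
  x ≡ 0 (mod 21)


Moduli 9, 8, 21 are not pairwise coprime, so CRT works modulo lcm(m_i) when all pairwise compatibility conditions hold.
Pairwise compatibility: gcd(m_i, m_j) must divide a_i - a_j for every pair.
Merge one congruence at a time:
  Start: x ≡ 2 (mod 9).
  Combine with x ≡ 0 (mod 8): gcd(9, 8) = 1; 0 - 2 = -2, which IS divisible by 1, so compatible.
    Write x = 2 + 9·t and substitute into x ≡ 0 (mod 8): 9·t ≡ 0 − 2 = -2 (mod 8).
    Reduce coefficients mod 8: 1·t ≡ 6 (mod 8).
    So t ≡ 6 (mod 8).
    Then x = 2 + 9·6 = 56, valid modulo lcm(9, 8) = 72: x ≡ 56 (mod 72).
  Combine with x ≡ 0 (mod 21): gcd(72, 21) = 3, and 0 - 56 = -56 is NOT divisible by 3.
    ⇒ system is inconsistent (no integer solution).

No solution (the system is inconsistent).


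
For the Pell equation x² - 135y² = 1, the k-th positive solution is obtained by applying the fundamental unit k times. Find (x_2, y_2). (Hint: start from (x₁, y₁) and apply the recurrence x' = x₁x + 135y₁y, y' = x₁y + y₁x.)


Step 1: Find the fundamental solution (x₁, y₁) of x² - 135y² = 1.
  Expand √135 as a continued fraction. a₀ = ⌊√135⌋ = 11; iterate m_{k+1} = d_k·a_k − m_k, d_{k+1} = (135 − m_{k+1}²)/d_k, a_{k+1} = ⌊(a₀ + m_{k+1})/d_{k+1}⌋ (starting m₀ = 0, d₀ = 1), with convergents p_k = a_k·p_{k-1} + p_{k-2}, q_k = a_k·q_{k-1} + q_{k-2} (p₋₁ = 1, q₋₁ = 0):
  k = 0: a₀ = 11; p₀/q₀ = 11/1; p₀² − 135·q₀² = 121 − 135 = -14.
  k = 1: m = 11, d = 14, a = ⌊(11 + 11)/14⌋ = 1; p/q = (1·11 + 1)/(1·1 + 0) = 12/1; p² − 135·q² = 144 − 135 = 9.
  k = 2: m = 3, d = 9, a = ⌊(11 + 3)/9⌋ = 1; p/q = (1·12 + 11)/(1·1 + 1) = 23/2; p² − 135·q² = 529 − 540 = -11.
  k = 3: m = 6, d = 11, a = ⌊(11 + 6)/11⌋ = 1; p/q = (1·23 + 12)/(1·2 + 1) = 35/3; p² − 135·q² = 1225 − 1215 = 10.
  k = 4: m = 5, d = 10, a = ⌊(11 + 5)/10⌋ = 1; p/q = (1·35 + 23)/(1·3 + 2) = 58/5; p² − 135·q² = 3364 − 3375 = -11.
  k = 5: m = 5, d = 11, a = ⌊(11 + 5)/11⌋ = 1; p/q = (1·58 + 35)/(1·5 + 3) = 93/8; p² − 135·q² = 8649 − 8640 = 9.
  k = 6: m = 6, d = 9, a = ⌊(11 + 6)/9⌋ = 1; p/q = (1·93 + 58)/(1·8 + 5) = 151/13; p² − 135·q² = 22801 − 22815 = -14.
  k = 7: m = 3, d = 14, a = ⌊(11 + 3)/14⌋ = 1; p/q = (1·151 + 93)/(1·13 + 8) = 244/21; p² − 135·q² = 59536 − 59535 = 1.
  The first convergent with p² − 135·q² = 1 gives the fundamental solution (x₁, y₁) = (244, 21).
Step 2: Apply the recurrence (x_{n+1}, y_{n+1}) = (x₁x_n + 135y₁y_n, x₁y_n + y₁x_n) repeatedly.
  From (x_1, y_1) = (244, 21): x_2 = 244·244 + 135·21·21 = 119071; y_2 = 244·21 + 21·244 = 10248.
Step 3: Verify x_2² - 135·y_2² = 14177903041 - 14177903040 = 1 (should be 1). ✓

(x_1, y_1) = (244, 21); (x_2, y_2) = (119071, 10248).


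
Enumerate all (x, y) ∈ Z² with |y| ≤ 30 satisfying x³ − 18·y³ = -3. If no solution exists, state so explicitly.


The equation is x³ - 18y³ = -3. For fixed y, x³ = 18·y³ − 3, so a solution requires the RHS to be a perfect cube.
Strategy: iterate y from -30 to 30, compute RHS = 18·y³ − 3, and check whether it is a (positive or negative) perfect cube.
Check small values of y:
  y = 0: RHS = -3 is not a perfect cube.
  y = 1: RHS = 15 is not a perfect cube.
  y = -1: RHS = -21 is not a perfect cube.
  y = 2: RHS = 141 is not a perfect cube.
  y = -2: RHS = -147 is not a perfect cube.
  y = 3: RHS = 483 is not a perfect cube.
  y = -3: RHS = -489 is not a perfect cube.
Continuing the search up to |y| = 30 finds no solutions either.
No (x, y) in the scanned range satisfies the equation.

No integer solutions with |y| ≤ 30.


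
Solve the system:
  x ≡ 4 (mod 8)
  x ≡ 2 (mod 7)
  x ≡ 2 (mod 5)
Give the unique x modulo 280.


Moduli 8, 7, 5 are pairwise coprime; by CRT there is a unique solution modulo M = 8 · 7 · 5 = 280.
Solve pairwise, accumulating the modulus:
  Start with x ≡ 4 (mod 8).
  Combine with x ≡ 2 (mod 7): since gcd(8, 7) = 1, we get a unique residue mod 56.
    Write x = 4 + 8·t and substitute into x ≡ 2 (mod 7): 8·t ≡ 2 − 4 = -2 (mod 7).
    Reduce coefficients mod 7: 1·t ≡ 5 (mod 7).
    So t ≡ 5 (mod 7).
    Then x = 4 + 8·5 = 44, valid modulo lcm(8, 7) = 56: x ≡ 44 (mod 56).
  Combine with x ≡ 2 (mod 5): since gcd(56, 5) = 1, we get a unique residue mod 280.
    Write x = 44 + 56·t and substitute into x ≡ 2 (mod 5): 56·t ≡ 2 − 44 = -42 (mod 5).
    Reduce coefficients mod 5: 1·t ≡ 3 (mod 5).
    So t ≡ 3 (mod 5).
    Then x = 44 + 56·3 = 212, valid modulo lcm(56, 5) = 280: x ≡ 212 (mod 280).
Verify: 212 mod 8 = 4 ✓, 212 mod 7 = 2 ✓, 212 mod 5 = 2 ✓.

x ≡ 212 (mod 280).


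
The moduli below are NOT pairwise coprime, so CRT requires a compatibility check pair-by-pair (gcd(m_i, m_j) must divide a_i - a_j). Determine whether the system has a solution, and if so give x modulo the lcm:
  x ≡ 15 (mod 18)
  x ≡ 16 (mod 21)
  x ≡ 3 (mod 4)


Moduli 18, 21, 4 are not pairwise coprime, so CRT works modulo lcm(m_i) when all pairwise compatibility conditions hold.
Pairwise compatibility: gcd(m_i, m_j) must divide a_i - a_j for every pair.
Merge one congruence at a time:
  Start: x ≡ 15 (mod 18).
  Combine with x ≡ 16 (mod 21): gcd(18, 21) = 3, and 16 - 15 = 1 is NOT divisible by 3.
    ⇒ system is inconsistent (no integer solution).

No solution (the system is inconsistent).


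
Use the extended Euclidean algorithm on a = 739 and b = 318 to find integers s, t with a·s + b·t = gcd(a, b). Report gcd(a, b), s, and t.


Euclidean algorithm on (739, 318) — divide until remainder is 0:
  739 = 2 · 318 + 103
  318 = 3 · 103 + 9
  103 = 11 · 9 + 4
  9 = 2 · 4 + 1
  4 = 4 · 1 + 0
gcd(739, 318) = 1.
Track Bezout coefficients alongside the remainders: start with r₀ = 739 = a·1 + b·0 (s = 1, t = 0) and r₁ = 318 = a·0 + b·1 (s = 0, t = 1); each new remainder r_{k+1} = r_{k-1} − q_k·r_k inherits s_{k+1} = s_{k-1} − q_k·s_k, t_{k+1} = t_{k-1} − q_k·t_k, so r_k = a·s_k + b·t_k at every step:
  q = 2: r = 103, s = 1 − 2·0 = 1, t = 0 − 2·1 = -2  (check: 739·1 + 318·(-2) = 103)
  q = 3: r = 9, s = 0 − 3·1 = -3, t = 1 − 3·(-2) = 7  (check: 739·(-3) + 318·7 = 9)
  q = 11: r = 4, s = 1 − 11·(-3) = 34, t = -2 − 11·7 = -79  (check: 739·34 + 318·(-79) = 4)
  q = 2: r = 1, s = -3 − 2·34 = -71, t = 7 − 2·(-79) = 165  (check: 739·(-71) + 318·165 = 1)
The row with r = 1 (the gcd) gives the Bezout coefficients s = -71, t = 165.
Result: 739 · (-71) + 318 · (165) = 1.

gcd(739, 318) = 1; s = -71, t = 165 (check: 739·(-71) + 318·165 = 1).


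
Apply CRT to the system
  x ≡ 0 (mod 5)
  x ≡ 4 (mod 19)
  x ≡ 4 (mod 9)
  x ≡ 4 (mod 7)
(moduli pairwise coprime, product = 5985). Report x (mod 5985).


Product of moduli M = 5 · 19 · 9 · 7 = 5985.
Merge one congruence at a time:
  Start: x ≡ 0 (mod 5).
  Combine with x ≡ 4 (mod 19); new modulus lcm = 95.
    Write x = 0 + 5·t and substitute into x ≡ 4 (mod 19): 5·t ≡ 4 − 0 = 4 (mod 19).
    The inverse of 5 mod 19 is 4 (since 5·4 = 20 = 1·19 + 1), so t ≡ 4·4 = 16 ≡ 16 (mod 19).
    Then x = 0 + 5·16 = 80, valid modulo lcm(5, 19) = 95: x ≡ 80 (mod 95).
  Combine with x ≡ 4 (mod 9); new modulus lcm = 855.
    Write x = 80 + 95·t and substitute into x ≡ 4 (mod 9): 95·t ≡ 4 − 80 = -76 (mod 9).
    Reduce coefficients mod 9: 5·t ≡ 5 (mod 9).
    The inverse of 5 mod 9 is 2 (since 5·2 = 10 = 1·9 + 1), so t ≡ 2·5 = 10 ≡ 1 (mod 9).
    Then x = 80 + 95·1 = 175, valid modulo lcm(95, 9) = 855: x ≡ 175 (mod 855).
  Combine with x ≡ 4 (mod 7); new modulus lcm = 5985.
    Write x = 175 + 855·t and substitute into x ≡ 4 (mod 7): 855·t ≡ 4 − 175 = -171 (mod 7).
    Reduce coefficients mod 7: 1·t ≡ 4 (mod 7).
    So t ≡ 4 (mod 7).
    Then x = 175 + 855·4 = 3595, valid modulo lcm(855, 7) = 5985: x ≡ 3595 (mod 5985).
Verify against each original: 3595 mod 5 = 0, 3595 mod 19 = 4, 3595 mod 9 = 4, 3595 mod 7 = 4.

x ≡ 3595 (mod 5985).


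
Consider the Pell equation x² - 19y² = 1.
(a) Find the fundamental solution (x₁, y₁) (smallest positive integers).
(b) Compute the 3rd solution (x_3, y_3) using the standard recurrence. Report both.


Step 1: Find the fundamental solution (x₁, y₁) of x² - 19y² = 1.
  Expand √19 as a continued fraction. a₀ = ⌊√19⌋ = 4; iterate m_{k+1} = d_k·a_k − m_k, d_{k+1} = (19 − m_{k+1}²)/d_k, a_{k+1} = ⌊(a₀ + m_{k+1})/d_{k+1}⌋ (starting m₀ = 0, d₀ = 1), with convergents p_k = a_k·p_{k-1} + p_{k-2}, q_k = a_k·q_{k-1} + q_{k-2} (p₋₁ = 1, q₋₁ = 0):
  k = 0: a₀ = 4; p₀/q₀ = 4/1; p₀² − 19·q₀² = 16 − 19 = -3.
  k = 1: m = 4, d = 3, a = ⌊(4 + 4)/3⌋ = 2; p/q = (2·4 + 1)/(2·1 + 0) = 9/2; p² − 19·q² = 81 − 76 = 5.
  k = 2: m = 2, d = 5, a = ⌊(4 + 2)/5⌋ = 1; p/q = (1·9 + 4)/(1·2 + 1) = 13/3; p² − 19·q² = 169 − 171 = -2.
  k = 3: m = 3, d = 2, a = ⌊(4 + 3)/2⌋ = 3; p/q = (3·13 + 9)/(3·3 + 2) = 48/11; p² − 19·q² = 2304 − 2299 = 5.
  k = 4: m = 3, d = 5, a = ⌊(4 + 3)/5⌋ = 1; p/q = (1·48 + 13)/(1·11 + 3) = 61/14; p² − 19·q² = 3721 − 3724 = -3.
  k = 5: m = 2, d = 3, a = ⌊(4 + 2)/3⌋ = 2; p/q = (2·61 + 48)/(2·14 + 11) = 170/39; p² − 19·q² = 28900 − 28899 = 1.
  The first convergent with p² − 19·q² = 1 gives the fundamental solution (x₁, y₁) = (170, 39).
Step 2: Apply the recurrence (x_{n+1}, y_{n+1}) = (x₁x_n + 19y₁y_n, x₁y_n + y₁x_n) repeatedly.
  From (x_1, y_1) = (170, 39): x_2 = 170·170 + 19·39·39 = 57799; y_2 = 170·39 + 39·170 = 13260.
  From (x_2, y_2) = (57799, 13260): x_3 = 170·57799 + 19·39·13260 = 19651490; y_3 = 170·13260 + 39·57799 = 4508361.
Step 3: Verify x_3² - 19·y_3² = 386181059220100 - 386181059220099 = 1 (should be 1). ✓

(x_1, y_1) = (170, 39); (x_3, y_3) = (19651490, 4508361).


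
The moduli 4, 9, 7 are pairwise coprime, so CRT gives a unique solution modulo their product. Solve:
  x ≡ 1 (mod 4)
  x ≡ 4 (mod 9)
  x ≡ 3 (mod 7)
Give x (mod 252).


Moduli 4, 9, 7 are pairwise coprime; by CRT there is a unique solution modulo M = 4 · 9 · 7 = 252.
Solve pairwise, accumulating the modulus:
  Start with x ≡ 1 (mod 4).
  Combine with x ≡ 4 (mod 9): since gcd(4, 9) = 1, we get a unique residue mod 36.
    Write x = 1 + 4·t and substitute into x ≡ 4 (mod 9): 4·t ≡ 4 − 1 = 3 (mod 9).
    The inverse of 4 mod 9 is 7 (since 4·7 = 28 = 3·9 + 1), so t ≡ 7·3 = 21 ≡ 3 (mod 9).
    Then x = 1 + 4·3 = 13, valid modulo lcm(4, 9) = 36: x ≡ 13 (mod 36).
  Combine with x ≡ 3 (mod 7): since gcd(36, 7) = 1, we get a unique residue mod 252.
    Write x = 13 + 36·t and substitute into x ≡ 3 (mod 7): 36·t ≡ 3 − 13 = -10 (mod 7).
    Reduce coefficients mod 7: 1·t ≡ 4 (mod 7).
    So t ≡ 4 (mod 7).
    Then x = 13 + 36·4 = 157, valid modulo lcm(36, 7) = 252: x ≡ 157 (mod 252).
Verify: 157 mod 4 = 1 ✓, 157 mod 9 = 4 ✓, 157 mod 7 = 3 ✓.

x ≡ 157 (mod 252).


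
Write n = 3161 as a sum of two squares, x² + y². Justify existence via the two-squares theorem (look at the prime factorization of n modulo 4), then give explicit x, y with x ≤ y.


Step 1: Factor n = 3161 = 29 · 109.
Step 2: Check the mod-4 condition on each prime factor: 29 ≡ 1 (mod 4), exponent 1; 109 ≡ 1 (mod 4), exponent 1.
All primes ≡ 3 (mod 4) appear to even exponent (or don't appear), so by the two-squares theorem n IS expressible as a sum of two squares.
Step 3: Build a representation. Here n = 29 · 109 is a product of primes ≡ 1 (mod 4). Each prime p ≡ 1 (mod 4) is itself a sum of two squares; find a² by testing p − a² for a perfect square:
  29: 29 − 1² = 28, 29 − 2² = 25 = 5² ⇒ 29 = 2² + 5².
  109: 109 − 1² = 108, 109 − 2² = 105, 109 − 3² = 100 = 10² ⇒ 109 = 3² + 10².
  Combine using the Brahmagupta–Fibonacci identity (a² + b²)(c² + d²) = (ac − bd)² + (ad + bc)² = (ac + bd)² + (ad − bc)²:
  29 · 109 = 3161: from (2² + 5²)(3² + 10²), take (2·3 − 5·10, 2·10 + 5·3) = (6 − 50, 20 + 15) = (-44, 35); dropping signs (only squares matter) gives (44, 35); check 44² + 35² = 1936 + 1225 = 3161 ✓.
Step 4: Order so x ≤ y and verify: 35² + 44² = 1225 + 1936 = 3161 = n. ✓

n = 3161 = 35² + 44² (one valid representation with x ≤ y).


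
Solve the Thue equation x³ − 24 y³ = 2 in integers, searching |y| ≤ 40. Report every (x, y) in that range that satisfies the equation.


The equation is x³ - 24y³ = 2. For fixed y, x³ = 24·y³ + 2, so a solution requires the RHS to be a perfect cube.
Strategy: iterate y from -40 to 40, compute RHS = 24·y³ + 2, and check whether it is a (positive or negative) perfect cube.
Check small values of y:
  y = 0: RHS = 2 is not a perfect cube.
  y = 1: RHS = 26 is not a perfect cube.
  y = -1: RHS = -22 is not a perfect cube.
  y = 2: RHS = 194 is not a perfect cube.
  y = -2: RHS = -190 is not a perfect cube.
  y = 3: RHS = 650 is not a perfect cube.
  y = -3: RHS = -646 is not a perfect cube.
Continuing the search up to |y| = 40 finds no solutions either.
No (x, y) in the scanned range satisfies the equation.

No integer solutions with |y| ≤ 40.


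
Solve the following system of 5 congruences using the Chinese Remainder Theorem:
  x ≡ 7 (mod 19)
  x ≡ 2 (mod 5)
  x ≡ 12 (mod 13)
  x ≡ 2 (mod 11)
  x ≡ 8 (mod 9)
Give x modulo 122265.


Product of moduli M = 19 · 5 · 13 · 11 · 9 = 122265.
Merge one congruence at a time:
  Start: x ≡ 7 (mod 19).
  Combine with x ≡ 2 (mod 5); new modulus lcm = 95.
    Write x = 7 + 19·t and substitute into x ≡ 2 (mod 5): 19·t ≡ 2 − 7 = -5 (mod 5).
    Reduce coefficients mod 5: 4·t ≡ 0 (mod 5).
    The inverse of 4 mod 5 is 4 (since 4·4 = 16 = 3·5 + 1), so t ≡ 4·0 = 0 ≡ 0 (mod 5).
    Then x = 7 + 19·0 = 7, valid modulo lcm(19, 5) = 95: x ≡ 7 (mod 95).
  Combine with x ≡ 12 (mod 13); new modulus lcm = 1235.
    Write x = 7 + 95·t and substitute into x ≡ 12 (mod 13): 95·t ≡ 12 − 7 = 5 (mod 13).
    Reduce coefficients mod 13: 4·t ≡ 5 (mod 13).
    The inverse of 4 mod 13 is 10 (since 4·10 = 40 = 3·13 + 1), so t ≡ 10·5 = 50 ≡ 11 (mod 13).
    Then x = 7 + 95·11 = 1052, valid modulo lcm(95, 13) = 1235: x ≡ 1052 (mod 1235).
  Combine with x ≡ 2 (mod 11); new modulus lcm = 13585.
    Write x = 1052 + 1235·t and substitute into x ≡ 2 (mod 11): 1235·t ≡ 2 − 1052 = -1050 (mod 11).
    Reduce coefficients mod 11: 3·t ≡ 6 (mod 11).
    The inverse of 3 mod 11 is 4 (since 3·4 = 12 = 1·11 + 1), so t ≡ 4·6 = 24 ≡ 2 (mod 11).
    Then x = 1052 + 1235·2 = 3522, valid modulo lcm(1235, 11) = 13585: x ≡ 3522 (mod 13585).
  Combine with x ≡ 8 (mod 9); new modulus lcm = 122265.
    Write x = 3522 + 13585·t and substitute into x ≡ 8 (mod 9): 13585·t ≡ 8 − 3522 = -3514 (mod 9).
    Reduce coefficients mod 9: 4·t ≡ 5 (mod 9).
    The inverse of 4 mod 9 is 7 (since 4·7 = 28 = 3·9 + 1), so t ≡ 7·5 = 35 ≡ 8 (mod 9).
    Then x = 3522 + 13585·8 = 112202, valid modulo lcm(13585, 9) = 122265: x ≡ 112202 (mod 122265).
Verify against each original: 112202 mod 19 = 7, 112202 mod 5 = 2, 112202 mod 13 = 12, 112202 mod 11 = 2, 112202 mod 9 = 8.

x ≡ 112202 (mod 122265).


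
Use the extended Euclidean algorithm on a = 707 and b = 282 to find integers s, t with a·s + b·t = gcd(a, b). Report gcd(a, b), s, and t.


Euclidean algorithm on (707, 282) — divide until remainder is 0:
  707 = 2 · 282 + 143
  282 = 1 · 143 + 139
  143 = 1 · 139 + 4
  139 = 34 · 4 + 3
  4 = 1 · 3 + 1
  3 = 3 · 1 + 0
gcd(707, 282) = 1.
Track Bezout coefficients alongside the remainders: start with r₀ = 707 = a·1 + b·0 (s = 1, t = 0) and r₁ = 282 = a·0 + b·1 (s = 0, t = 1); each new remainder r_{k+1} = r_{k-1} − q_k·r_k inherits s_{k+1} = s_{k-1} − q_k·s_k, t_{k+1} = t_{k-1} − q_k·t_k, so r_k = a·s_k + b·t_k at every step:
  q = 2: r = 143, s = 1 − 2·0 = 1, t = 0 − 2·1 = -2  (check: 707·1 + 282·(-2) = 143)
  q = 1: r = 139, s = 0 − 1·1 = -1, t = 1 − 1·(-2) = 3  (check: 707·(-1) + 282·3 = 139)
  q = 1: r = 4, s = 1 − 1·(-1) = 2, t = -2 − 1·3 = -5  (check: 707·2 + 282·(-5) = 4)
  q = 34: r = 3, s = -1 − 34·2 = -69, t = 3 − 34·(-5) = 173  (check: 707·(-69) + 282·173 = 3)
  q = 1: r = 1, s = 2 − 1·(-69) = 71, t = -5 − 1·173 = -178  (check: 707·71 + 282·(-178) = 1)
The row with r = 1 (the gcd) gives the Bezout coefficients s = 71, t = -178.
Result: 707 · (71) + 282 · (-178) = 1.

gcd(707, 282) = 1; s = 71, t = -178 (check: 707·71 + 282·(-178) = 1).


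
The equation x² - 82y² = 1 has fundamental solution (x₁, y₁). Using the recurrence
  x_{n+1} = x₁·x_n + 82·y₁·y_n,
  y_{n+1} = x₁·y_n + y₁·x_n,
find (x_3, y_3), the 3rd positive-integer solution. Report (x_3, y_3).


Step 1: Find the fundamental solution (x₁, y₁) of x² - 82y² = 1.
  Expand √82 as a continued fraction. a₀ = ⌊√82⌋ = 9; iterate m_{k+1} = d_k·a_k − m_k, d_{k+1} = (82 − m_{k+1}²)/d_k, a_{k+1} = ⌊(a₀ + m_{k+1})/d_{k+1}⌋ (starting m₀ = 0, d₀ = 1), with convergents p_k = a_k·p_{k-1} + p_{k-2}, q_k = a_k·q_{k-1} + q_{k-2} (p₋₁ = 1, q₋₁ = 0):
  k = 0: a₀ = 9; p₀/q₀ = 9/1; p₀² − 82·q₀² = 81 − 82 = -1.
  k = 1: m = 9, d = 1, a = ⌊(9 + 9)/1⌋ = 18; p/q = (18·9 + 1)/(18·1 + 0) = 163/18; p² − 82·q² = 26569 − 26568 = 1.
  The first convergent with p² − 82·q² = 1 gives the fundamental solution (x₁, y₁) = (163, 18).
Step 2: Apply the recurrence (x_{n+1}, y_{n+1}) = (x₁x_n + 82y₁y_n, x₁y_n + y₁x_n) repeatedly.
  From (x_1, y_1) = (163, 18): x_2 = 163·163 + 82·18·18 = 53137; y_2 = 163·18 + 18·163 = 5868.
  From (x_2, y_2) = (53137, 5868): x_3 = 163·53137 + 82·18·5868 = 17322499; y_3 = 163·5868 + 18·53137 = 1912950.
Step 3: Verify x_3² - 82·y_3² = 300068971605001 - 300068971605000 = 1 (should be 1). ✓

(x_1, y_1) = (163, 18); (x_3, y_3) = (17322499, 1912950).
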